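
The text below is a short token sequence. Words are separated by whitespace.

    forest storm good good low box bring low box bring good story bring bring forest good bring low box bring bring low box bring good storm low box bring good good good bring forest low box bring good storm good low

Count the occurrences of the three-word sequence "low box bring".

6

Scanning the 39 overlapping trigram windows for "low box bring":
  position 5–7: low box bring
  position 8–10: low box bring
  position 18–20: low box bring
  position 22–24: low box bring
  position 27–29: low box bring
  position 35–37: low box bring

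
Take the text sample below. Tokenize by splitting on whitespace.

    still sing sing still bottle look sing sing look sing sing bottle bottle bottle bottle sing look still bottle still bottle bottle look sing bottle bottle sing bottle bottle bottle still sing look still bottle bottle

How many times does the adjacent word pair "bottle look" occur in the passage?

Scanning the 35 overlapping bigram windows for "bottle look":
  position 5–6: bottle look
  position 22–23: bottle look

2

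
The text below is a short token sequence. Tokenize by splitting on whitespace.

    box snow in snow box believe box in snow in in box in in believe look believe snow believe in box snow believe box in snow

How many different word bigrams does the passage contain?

15

26 tokens → 25 bigram windows in total.
Repeated bigrams (each contributes count−1 duplicates):
  box in: 3
  in snow: 3
  believe box: 2
  box snow: 2
  in box: 2
  in in: 2
  snow believe: 2
  snow in: 2
10 duplicate windows → 25 − 10 = 15 distinct.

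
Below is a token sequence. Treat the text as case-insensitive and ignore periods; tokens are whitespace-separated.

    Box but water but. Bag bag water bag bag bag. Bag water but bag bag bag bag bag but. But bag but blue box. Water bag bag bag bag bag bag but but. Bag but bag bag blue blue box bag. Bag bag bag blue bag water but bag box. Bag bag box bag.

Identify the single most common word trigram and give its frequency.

Trigram frequencies (highest first):
  bag bag bag: 11
  water but bag: 3
  but bag bag: 3
  bag bag water: 2
  water bag bag: 2
  bag water but: 2
  … (22 more, each ≤ 2)

"bag bag bag", 11 times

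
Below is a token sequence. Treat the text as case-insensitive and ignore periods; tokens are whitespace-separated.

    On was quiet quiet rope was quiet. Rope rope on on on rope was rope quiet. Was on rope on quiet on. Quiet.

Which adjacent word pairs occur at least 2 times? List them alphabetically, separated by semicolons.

on on; on quiet; on rope; quiet rope; rope on; rope was; was quiet

Bigram counts meeting the condition (at least 2 times):
  on on: 2
  on quiet: 2
  on rope: 2
  quiet rope: 2
  rope on: 2
  rope was: 2
  was quiet: 2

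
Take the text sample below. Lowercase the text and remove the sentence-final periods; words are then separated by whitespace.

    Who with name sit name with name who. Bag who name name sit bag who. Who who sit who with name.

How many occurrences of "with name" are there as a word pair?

3

Scanning the 20 overlapping bigram windows for "with name":
  position 2–3: with name
  position 6–7: with name
  position 20–21: with name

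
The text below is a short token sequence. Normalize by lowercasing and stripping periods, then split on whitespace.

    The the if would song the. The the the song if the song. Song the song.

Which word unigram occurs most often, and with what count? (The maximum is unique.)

"the", 8 times

Unigram frequencies (highest first):
  the: 8
  song: 5
  if: 2
  would: 1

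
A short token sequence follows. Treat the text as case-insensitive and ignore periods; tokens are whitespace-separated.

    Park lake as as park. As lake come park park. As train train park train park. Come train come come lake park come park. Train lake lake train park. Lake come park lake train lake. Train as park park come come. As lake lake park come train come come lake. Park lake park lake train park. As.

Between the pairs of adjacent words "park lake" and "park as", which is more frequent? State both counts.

"park lake": 5 occurrences
"park as": 3 occurrences

"park lake" (5 vs 3)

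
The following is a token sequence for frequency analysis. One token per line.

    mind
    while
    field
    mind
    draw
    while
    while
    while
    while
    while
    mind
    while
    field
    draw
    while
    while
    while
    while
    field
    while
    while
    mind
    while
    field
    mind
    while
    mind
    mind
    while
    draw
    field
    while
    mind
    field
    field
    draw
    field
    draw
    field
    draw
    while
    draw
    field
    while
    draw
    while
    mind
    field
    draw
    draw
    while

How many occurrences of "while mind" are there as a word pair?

5

Scanning the 50 overlapping bigram windows for "while mind":
  position 10–11: while mind
  position 21–22: while mind
  position 26–27: while mind
  position 32–33: while mind
  position 46–47: while mind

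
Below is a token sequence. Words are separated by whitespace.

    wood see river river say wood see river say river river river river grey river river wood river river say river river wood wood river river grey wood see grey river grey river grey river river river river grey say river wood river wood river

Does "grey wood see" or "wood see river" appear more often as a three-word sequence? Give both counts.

"grey wood see": 1 occurrence
"wood see river": 2 occurrences

"wood see river" (2 vs 1)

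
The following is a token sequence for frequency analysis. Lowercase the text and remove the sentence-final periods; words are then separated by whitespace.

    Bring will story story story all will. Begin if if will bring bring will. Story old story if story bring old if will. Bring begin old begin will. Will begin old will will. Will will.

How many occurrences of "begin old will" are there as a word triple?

Scanning the 33 overlapping trigram windows for "begin old will":
  position 30–32: begin old will

1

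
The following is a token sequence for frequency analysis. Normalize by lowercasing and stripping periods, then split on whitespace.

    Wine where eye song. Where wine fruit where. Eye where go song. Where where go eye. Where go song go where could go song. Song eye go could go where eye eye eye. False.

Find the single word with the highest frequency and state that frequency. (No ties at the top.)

Unigram frequencies (highest first):
  where: 9
  eye: 7
  go: 7
  song: 5
  wine: 2
  could: 2
  … (2 more, each ≤ 1)

"where", 9 times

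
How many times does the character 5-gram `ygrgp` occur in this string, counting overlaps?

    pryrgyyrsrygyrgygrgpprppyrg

Sliding a length-5 window over the 27 characters (23 positions):
  position 16–20: ygrgp

1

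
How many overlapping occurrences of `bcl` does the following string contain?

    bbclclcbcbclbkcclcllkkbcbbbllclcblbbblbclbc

3

Sliding a length-3 window over the 43 characters (41 positions):
  position 2–4: bcl
  position 10–12: bcl
  position 39–41: bcl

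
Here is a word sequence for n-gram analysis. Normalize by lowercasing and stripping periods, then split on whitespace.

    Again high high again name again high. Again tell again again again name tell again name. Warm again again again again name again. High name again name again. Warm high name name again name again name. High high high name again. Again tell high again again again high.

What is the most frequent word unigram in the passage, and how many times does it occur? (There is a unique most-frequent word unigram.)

"again", 22 times

Unigram frequencies (highest first):
  again: 22
  name: 11
  high: 10
  tell: 3
  warm: 2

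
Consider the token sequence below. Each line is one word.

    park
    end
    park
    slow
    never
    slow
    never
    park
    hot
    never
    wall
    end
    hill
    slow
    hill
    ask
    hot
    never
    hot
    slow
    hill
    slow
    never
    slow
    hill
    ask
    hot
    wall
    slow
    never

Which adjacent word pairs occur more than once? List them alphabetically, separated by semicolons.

ask hot; hill ask; hill slow; hot never; never slow; slow hill; slow never

Bigram counts meeting the condition (more than once):
  ask hot: 2
  hill ask: 2
  hill slow: 2
  hot never: 2
  never slow: 2
  slow hill: 3
  slow never: 4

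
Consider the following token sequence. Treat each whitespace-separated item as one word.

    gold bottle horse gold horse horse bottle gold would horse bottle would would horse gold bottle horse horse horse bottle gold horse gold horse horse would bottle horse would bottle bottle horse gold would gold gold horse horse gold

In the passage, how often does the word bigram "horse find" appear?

0

Scanning the 38 overlapping bigram windows for "horse find":
  (none found)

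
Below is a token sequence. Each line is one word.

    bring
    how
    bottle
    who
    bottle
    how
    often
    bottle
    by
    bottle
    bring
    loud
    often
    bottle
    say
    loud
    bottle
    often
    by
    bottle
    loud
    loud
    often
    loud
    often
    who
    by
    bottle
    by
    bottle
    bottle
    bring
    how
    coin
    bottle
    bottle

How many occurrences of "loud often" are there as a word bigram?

Scanning the 35 overlapping bigram windows for "loud often":
  position 12–13: loud often
  position 22–23: loud often
  position 24–25: loud often

3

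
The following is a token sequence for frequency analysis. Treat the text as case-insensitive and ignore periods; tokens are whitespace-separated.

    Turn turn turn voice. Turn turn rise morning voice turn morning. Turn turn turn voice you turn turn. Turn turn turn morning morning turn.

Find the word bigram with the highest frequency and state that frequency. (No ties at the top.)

"turn turn", 9 times

Bigram frequencies (highest first):
  turn turn: 9
  turn voice: 2
  voice turn: 2
  turn morning: 2
  morning turn: 2
  turn rise: 1
  … (5 more, each ≤ 1)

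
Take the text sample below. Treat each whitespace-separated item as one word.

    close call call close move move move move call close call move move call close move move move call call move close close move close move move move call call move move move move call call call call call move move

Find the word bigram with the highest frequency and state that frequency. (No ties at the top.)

"move move", 12 times

Bigram frequencies (highest first):
  move move: 12
  call call: 7
  move call: 5
  close move: 4
  call move: 4
  call close: 3
  … (3 more, each ≤ 2)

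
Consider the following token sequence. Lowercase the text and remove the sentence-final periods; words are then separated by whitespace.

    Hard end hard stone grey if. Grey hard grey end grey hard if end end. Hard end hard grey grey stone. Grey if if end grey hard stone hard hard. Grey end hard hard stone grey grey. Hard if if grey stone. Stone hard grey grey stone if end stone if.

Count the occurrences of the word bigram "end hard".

Scanning the 50 overlapping bigram windows for "end hard":
  position 2–3: end hard
  position 15–16: end hard
  position 17–18: end hard
  position 32–33: end hard

4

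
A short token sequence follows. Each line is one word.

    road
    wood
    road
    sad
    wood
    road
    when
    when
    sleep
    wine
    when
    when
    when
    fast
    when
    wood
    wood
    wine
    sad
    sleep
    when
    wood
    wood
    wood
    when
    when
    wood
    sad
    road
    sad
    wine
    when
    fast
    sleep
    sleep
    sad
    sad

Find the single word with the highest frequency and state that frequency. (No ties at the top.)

"when", 10 times

Unigram frequencies (highest first):
  when: 10
  wood: 8
  sad: 6
  road: 4
  sleep: 4
  wine: 3
  … (1 more, each ≤ 2)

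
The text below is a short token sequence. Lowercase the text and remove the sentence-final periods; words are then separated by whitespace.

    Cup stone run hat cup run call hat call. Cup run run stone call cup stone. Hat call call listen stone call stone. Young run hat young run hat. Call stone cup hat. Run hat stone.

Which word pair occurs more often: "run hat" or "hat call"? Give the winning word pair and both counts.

"run hat" (4 vs 3)

"run hat": 4 occurrences
"hat call": 3 occurrences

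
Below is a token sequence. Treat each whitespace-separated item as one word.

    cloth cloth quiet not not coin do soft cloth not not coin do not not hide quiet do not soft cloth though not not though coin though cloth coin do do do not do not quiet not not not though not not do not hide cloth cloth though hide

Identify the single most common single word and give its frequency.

"not", 17 times

Unigram frequencies (highest first):
  not: 17
  do: 8
  cloth: 7
  though: 5
  coin: 4
  quiet: 3
  … (2 more, each ≤ 3)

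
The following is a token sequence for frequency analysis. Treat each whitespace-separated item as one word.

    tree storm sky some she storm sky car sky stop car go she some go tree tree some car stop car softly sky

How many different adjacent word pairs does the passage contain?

20

23 tokens → 22 bigram windows in total.
Repeated bigrams (each contributes count−1 duplicates):
  stop car: 2
  storm sky: 2
2 duplicate windows → 22 − 2 = 20 distinct.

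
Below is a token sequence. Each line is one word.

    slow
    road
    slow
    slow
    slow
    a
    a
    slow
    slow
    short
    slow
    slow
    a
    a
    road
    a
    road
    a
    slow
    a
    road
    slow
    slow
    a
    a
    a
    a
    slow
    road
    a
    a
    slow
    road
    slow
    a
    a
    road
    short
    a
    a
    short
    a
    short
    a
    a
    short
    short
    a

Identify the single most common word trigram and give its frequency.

"slow a a", 4 times

Trigram frequencies (highest first):
  slow a a: 4
  slow slow a: 3
  a a slow: 3
  slow road slow: 2
  road slow slow: 2
  a a road: 2
  … (24 more, each ≤ 2)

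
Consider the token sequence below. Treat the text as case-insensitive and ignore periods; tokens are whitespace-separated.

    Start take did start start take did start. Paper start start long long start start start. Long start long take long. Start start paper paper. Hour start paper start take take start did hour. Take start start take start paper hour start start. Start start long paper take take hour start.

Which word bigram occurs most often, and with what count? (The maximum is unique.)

Bigram frequencies (highest first):
  start start: 9
  start take: 4
  start paper: 4
  start long: 4
  long start: 3
  hour start: 3
  … (16 more, each ≤ 3)

"start start", 9 times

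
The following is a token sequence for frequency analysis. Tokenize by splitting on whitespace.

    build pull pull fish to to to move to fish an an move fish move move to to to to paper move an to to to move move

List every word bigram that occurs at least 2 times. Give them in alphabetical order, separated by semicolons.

Bigram counts meeting the condition (at least 2 times):
  move move: 2
  move to: 2
  to move: 2
  to to: 7

move move; move to; to move; to to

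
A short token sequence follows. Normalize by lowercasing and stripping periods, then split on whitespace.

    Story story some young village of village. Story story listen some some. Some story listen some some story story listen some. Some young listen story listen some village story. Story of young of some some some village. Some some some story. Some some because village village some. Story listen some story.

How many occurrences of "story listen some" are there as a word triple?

5

Scanning the 49 overlapping trigram windows for "story listen some":
  position 9–11: story listen some
  position 14–16: story listen some
  position 19–21: story listen some
  position 25–27: story listen some
  position 48–50: story listen some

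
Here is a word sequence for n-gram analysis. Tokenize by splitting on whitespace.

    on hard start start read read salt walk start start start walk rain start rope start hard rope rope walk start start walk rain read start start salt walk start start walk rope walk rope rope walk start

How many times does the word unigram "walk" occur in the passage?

Scanning the 38 tokens for "walk":
  position 8: walk
  position 12: walk
  position 20: walk
  position 23: walk
  position 29: walk
  position 32: walk
  position 34: walk
  position 37: walk

8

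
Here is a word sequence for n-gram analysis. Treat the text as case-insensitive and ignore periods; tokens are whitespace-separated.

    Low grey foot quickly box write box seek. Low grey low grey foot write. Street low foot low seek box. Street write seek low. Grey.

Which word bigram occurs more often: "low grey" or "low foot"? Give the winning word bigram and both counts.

"low grey": 4 occurrences
"low foot": 1 occurrence

"low grey" (4 vs 1)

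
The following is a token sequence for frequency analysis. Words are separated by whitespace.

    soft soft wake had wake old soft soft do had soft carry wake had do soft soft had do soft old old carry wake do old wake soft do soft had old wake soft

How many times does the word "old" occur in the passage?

Scanning the 34 tokens for "old":
  position 6: old
  position 21: old
  position 22: old
  position 26: old
  position 32: old

5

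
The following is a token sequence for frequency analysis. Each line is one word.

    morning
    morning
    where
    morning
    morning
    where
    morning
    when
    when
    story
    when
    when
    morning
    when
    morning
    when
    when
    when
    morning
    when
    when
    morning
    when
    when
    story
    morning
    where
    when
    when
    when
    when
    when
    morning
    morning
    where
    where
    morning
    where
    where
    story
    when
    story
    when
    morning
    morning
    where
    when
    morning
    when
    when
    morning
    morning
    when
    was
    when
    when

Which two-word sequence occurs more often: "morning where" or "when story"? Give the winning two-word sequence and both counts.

"morning where": 6 occurrences
"when story": 3 occurrences

"morning where" (6 vs 3)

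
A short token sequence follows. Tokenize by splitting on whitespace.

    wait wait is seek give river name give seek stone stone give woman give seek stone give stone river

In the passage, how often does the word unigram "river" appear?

Scanning the 19 tokens for "river":
  position 6: river
  position 19: river

2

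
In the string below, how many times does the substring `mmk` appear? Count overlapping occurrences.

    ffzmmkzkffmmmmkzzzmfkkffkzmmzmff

2

Sliding a length-3 window over the 32 characters (30 positions):
  position 4–6: mmk
  position 13–15: mmk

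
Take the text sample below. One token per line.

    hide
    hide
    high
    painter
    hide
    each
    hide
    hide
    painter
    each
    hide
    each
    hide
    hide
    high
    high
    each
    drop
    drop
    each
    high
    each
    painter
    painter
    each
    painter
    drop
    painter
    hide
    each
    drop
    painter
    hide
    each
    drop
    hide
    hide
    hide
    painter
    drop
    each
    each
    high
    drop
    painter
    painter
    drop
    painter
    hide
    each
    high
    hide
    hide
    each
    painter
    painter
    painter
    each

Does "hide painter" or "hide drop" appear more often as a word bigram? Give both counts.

"hide painter": 2 occurrences
"hide drop": 0 occurrences

"hide painter" (2 vs 0)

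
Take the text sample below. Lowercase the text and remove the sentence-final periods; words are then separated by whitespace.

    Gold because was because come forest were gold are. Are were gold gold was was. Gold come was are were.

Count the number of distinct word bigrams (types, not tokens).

17

20 tokens → 19 bigram windows in total.
Repeated bigrams (each contributes count−1 duplicates):
  are were: 2
  were gold: 2
2 duplicate windows → 19 − 2 = 17 distinct.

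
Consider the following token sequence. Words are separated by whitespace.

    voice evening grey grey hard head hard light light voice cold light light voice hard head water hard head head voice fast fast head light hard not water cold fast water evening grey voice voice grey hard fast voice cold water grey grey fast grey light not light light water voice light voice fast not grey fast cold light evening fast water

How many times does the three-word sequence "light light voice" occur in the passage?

2

Scanning the 60 overlapping trigram windows for "light light voice":
  position 8–10: light light voice
  position 12–14: light light voice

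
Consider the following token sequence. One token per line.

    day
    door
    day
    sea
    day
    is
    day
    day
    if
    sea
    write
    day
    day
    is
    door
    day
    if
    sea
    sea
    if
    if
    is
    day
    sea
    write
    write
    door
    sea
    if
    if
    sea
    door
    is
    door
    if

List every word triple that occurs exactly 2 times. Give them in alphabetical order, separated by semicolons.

day if sea; sea if if

Trigram counts meeting the condition (exactly 2 times):
  day if sea: 2
  sea if if: 2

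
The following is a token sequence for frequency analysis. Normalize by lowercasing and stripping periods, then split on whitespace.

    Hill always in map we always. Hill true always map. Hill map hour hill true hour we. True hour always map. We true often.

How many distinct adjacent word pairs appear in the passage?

24 tokens → 23 bigram windows in total.
Repeated bigrams (each contributes count−1 duplicates):
  always map: 2
  hill true: 2
  map we: 2
  true hour: 2
  we true: 2
5 duplicate windows → 23 − 5 = 18 distinct.

18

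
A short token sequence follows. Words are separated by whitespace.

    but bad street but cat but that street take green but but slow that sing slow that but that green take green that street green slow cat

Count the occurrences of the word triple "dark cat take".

Scanning the 25 overlapping trigram windows for "dark cat take":
  (none found)

0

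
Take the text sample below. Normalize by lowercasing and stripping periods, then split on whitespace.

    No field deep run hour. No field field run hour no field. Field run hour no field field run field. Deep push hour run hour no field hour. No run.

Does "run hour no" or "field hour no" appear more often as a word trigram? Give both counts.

"run hour no": 4 occurrences
"field hour no": 1 occurrence

"run hour no" (4 vs 1)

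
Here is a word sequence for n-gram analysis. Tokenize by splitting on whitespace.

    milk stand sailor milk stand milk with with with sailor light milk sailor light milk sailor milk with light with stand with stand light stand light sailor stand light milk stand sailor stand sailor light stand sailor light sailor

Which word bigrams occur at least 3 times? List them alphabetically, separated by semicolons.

Bigram counts meeting the condition (at least 3 times):
  light milk: 3
  milk stand: 3
  sailor light: 4
  stand light: 3
  stand sailor: 4

light milk; milk stand; sailor light; stand light; stand sailor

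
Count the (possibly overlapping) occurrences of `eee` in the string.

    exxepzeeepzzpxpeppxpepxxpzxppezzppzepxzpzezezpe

Sliding a length-3 window over the 47 characters (45 positions):
  position 7–9: eee

1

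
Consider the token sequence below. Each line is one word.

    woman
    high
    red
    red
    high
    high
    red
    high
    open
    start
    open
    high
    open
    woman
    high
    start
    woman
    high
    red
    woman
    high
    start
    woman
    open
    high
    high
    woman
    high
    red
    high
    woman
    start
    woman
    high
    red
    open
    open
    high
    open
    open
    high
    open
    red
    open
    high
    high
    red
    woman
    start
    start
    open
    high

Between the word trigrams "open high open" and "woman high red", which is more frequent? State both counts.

"open high open": 3 occurrences
"woman high red": 4 occurrences

"woman high red" (4 vs 3)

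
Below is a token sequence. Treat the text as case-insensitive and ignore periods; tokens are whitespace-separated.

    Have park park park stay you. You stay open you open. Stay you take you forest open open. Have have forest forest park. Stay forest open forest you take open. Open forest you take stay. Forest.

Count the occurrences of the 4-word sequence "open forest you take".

Scanning the 33 overlapping 4-gram windows for "open forest you take":
  position 26–29: open forest you take
  position 31–34: open forest you take

2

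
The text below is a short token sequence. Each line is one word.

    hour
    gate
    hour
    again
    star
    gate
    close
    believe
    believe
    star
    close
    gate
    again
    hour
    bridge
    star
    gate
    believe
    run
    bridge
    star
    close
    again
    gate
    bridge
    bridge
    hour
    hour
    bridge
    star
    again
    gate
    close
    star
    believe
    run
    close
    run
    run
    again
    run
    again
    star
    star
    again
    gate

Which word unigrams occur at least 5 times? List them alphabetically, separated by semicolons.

Unigram counts meeting the condition (at least 5 times):
  again: 7
  bridge: 5
  close: 5
  gate: 7
  hour: 5
  run: 5
  star: 8

again; bridge; close; gate; hour; run; star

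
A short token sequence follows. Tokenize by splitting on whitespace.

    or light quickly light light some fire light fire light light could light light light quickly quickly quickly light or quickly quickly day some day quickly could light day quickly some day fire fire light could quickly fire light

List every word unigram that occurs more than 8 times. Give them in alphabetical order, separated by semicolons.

Unigram counts meeting the condition (more than 8 times):
  light: 13
  quickly: 9

light; quickly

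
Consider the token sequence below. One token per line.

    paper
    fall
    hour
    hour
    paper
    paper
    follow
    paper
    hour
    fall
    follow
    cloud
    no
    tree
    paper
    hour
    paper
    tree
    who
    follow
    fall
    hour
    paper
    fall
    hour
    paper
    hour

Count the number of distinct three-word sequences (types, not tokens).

23

27 tokens → 25 trigram windows in total.
Repeated trigrams (each contributes count−1 duplicates):
  fall hour paper: 2
  paper fall hour: 2
2 duplicate windows → 25 − 2 = 23 distinct.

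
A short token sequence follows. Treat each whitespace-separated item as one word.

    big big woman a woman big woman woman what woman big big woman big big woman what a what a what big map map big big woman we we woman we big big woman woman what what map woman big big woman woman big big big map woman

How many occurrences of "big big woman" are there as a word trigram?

6

Scanning the 46 overlapping trigram windows for "big big woman":
  position 1–3: big big woman
  position 11–13: big big woman
  position 14–16: big big woman
  position 25–27: big big woman
  position 32–34: big big woman
  position 40–42: big big woman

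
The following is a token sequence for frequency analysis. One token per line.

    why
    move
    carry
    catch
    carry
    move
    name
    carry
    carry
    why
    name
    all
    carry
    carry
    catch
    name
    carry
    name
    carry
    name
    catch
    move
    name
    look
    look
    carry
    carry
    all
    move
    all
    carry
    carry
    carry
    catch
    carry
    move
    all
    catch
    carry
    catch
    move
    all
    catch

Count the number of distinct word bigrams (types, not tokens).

43 tokens → 42 bigram windows in total.
Repeated bigrams (each contributes count−1 duplicates):
  carry carry: 5
  carry catch: 4
  catch carry: 3
  move all: 3
  name carry: 3
  all carry: 2
  all catch: 2
  carry move: 2
  … (3 more repeated)
19 duplicate windows → 42 − 19 = 23 distinct.

23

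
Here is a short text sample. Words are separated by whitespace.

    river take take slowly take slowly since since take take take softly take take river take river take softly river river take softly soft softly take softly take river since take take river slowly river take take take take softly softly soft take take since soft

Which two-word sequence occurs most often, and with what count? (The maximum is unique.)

Bigram frequencies (highest first):
  take take: 9
  river take: 5
  take softly: 5
  take river: 4
  softly take: 3
  take slowly: 2
  … (15 more, each ≤ 2)

"take take", 9 times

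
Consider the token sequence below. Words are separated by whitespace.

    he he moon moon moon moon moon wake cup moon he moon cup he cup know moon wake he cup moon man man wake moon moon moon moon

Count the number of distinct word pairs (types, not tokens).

17

28 tokens → 27 bigram windows in total.
Repeated bigrams (each contributes count−1 duplicates):
  moon moon: 7
  cup moon: 2
  he cup: 2
  he moon: 2
  moon wake: 2
10 duplicate windows → 27 − 10 = 17 distinct.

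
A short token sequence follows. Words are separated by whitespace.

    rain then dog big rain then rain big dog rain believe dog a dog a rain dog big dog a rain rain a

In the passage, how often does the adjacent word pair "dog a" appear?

3

Scanning the 22 overlapping bigram windows for "dog a":
  position 12–13: dog a
  position 14–15: dog a
  position 19–20: dog a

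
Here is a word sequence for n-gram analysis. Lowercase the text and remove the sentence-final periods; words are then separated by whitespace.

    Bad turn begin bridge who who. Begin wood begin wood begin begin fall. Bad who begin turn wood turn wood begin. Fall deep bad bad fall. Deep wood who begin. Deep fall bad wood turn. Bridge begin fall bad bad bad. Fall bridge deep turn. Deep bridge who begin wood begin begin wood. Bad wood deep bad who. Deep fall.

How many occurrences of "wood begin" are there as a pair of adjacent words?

4

Scanning the 59 overlapping bigram windows for "wood begin":
  position 8–9: wood begin
  position 10–11: wood begin
  position 20–21: wood begin
  position 50–51: wood begin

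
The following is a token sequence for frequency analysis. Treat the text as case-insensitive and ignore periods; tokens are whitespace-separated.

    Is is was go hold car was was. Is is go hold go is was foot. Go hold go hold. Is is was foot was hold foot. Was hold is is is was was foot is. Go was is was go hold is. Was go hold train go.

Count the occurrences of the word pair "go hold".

Scanning the 47 overlapping bigram windows for "go hold":
  position 4–5: go hold
  position 11–12: go hold
  position 17–18: go hold
  position 19–20: go hold
  position 41–42: go hold
  position 45–46: go hold

6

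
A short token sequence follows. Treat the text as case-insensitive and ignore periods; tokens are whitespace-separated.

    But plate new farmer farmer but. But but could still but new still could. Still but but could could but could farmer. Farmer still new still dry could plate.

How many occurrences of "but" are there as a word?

8

Scanning the 29 tokens for "but":
  position 1: but
  position 6: but
  position 7: but
  position 8: but
  position 11: but
  position 16: but
  position 17: but
  position 20: but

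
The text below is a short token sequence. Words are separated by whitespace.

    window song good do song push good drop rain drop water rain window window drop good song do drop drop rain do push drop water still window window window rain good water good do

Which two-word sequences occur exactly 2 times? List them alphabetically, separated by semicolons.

drop rain; drop water; good do

Bigram counts meeting the condition (exactly 2 times):
  drop rain: 2
  drop water: 2
  good do: 2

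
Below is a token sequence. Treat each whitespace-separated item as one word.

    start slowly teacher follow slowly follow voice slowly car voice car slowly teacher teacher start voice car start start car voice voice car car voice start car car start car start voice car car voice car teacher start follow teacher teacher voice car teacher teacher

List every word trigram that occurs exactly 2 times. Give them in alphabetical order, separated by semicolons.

Trigram counts meeting the condition (exactly 2 times):
  car car voice: 2
  car voice car: 2
  start voice car: 2
  voice car car: 2
  voice car teacher: 2

car car voice; car voice car; start voice car; voice car car; voice car teacher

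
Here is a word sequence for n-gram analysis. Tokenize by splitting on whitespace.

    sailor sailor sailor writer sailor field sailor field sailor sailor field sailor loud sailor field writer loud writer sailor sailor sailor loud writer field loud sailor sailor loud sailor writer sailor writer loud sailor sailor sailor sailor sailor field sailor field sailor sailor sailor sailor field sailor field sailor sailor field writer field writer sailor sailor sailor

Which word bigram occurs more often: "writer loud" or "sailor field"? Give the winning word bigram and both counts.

"writer loud": 2 occurrences
"sailor field": 9 occurrences

"sailor field" (9 vs 2)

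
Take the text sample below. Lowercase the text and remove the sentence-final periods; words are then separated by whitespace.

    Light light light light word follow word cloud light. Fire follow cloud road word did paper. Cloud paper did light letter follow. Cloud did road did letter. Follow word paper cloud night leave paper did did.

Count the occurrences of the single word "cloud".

5

Scanning the 36 tokens for "cloud":
  position 8: cloud
  position 12: cloud
  position 17: cloud
  position 23: cloud
  position 31: cloud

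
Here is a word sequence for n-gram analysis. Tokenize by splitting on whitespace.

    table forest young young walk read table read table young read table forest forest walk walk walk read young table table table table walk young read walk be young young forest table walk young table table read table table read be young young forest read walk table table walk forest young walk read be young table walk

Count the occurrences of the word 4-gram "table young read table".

Scanning the 54 overlapping 4-gram windows for "table young read table":
  position 9–12: table young read table

1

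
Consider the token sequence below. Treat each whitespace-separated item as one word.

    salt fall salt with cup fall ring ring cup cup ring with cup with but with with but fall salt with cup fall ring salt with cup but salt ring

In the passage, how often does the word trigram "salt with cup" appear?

Scanning the 28 overlapping trigram windows for "salt with cup":
  position 3–5: salt with cup
  position 20–22: salt with cup
  position 25–27: salt with cup

3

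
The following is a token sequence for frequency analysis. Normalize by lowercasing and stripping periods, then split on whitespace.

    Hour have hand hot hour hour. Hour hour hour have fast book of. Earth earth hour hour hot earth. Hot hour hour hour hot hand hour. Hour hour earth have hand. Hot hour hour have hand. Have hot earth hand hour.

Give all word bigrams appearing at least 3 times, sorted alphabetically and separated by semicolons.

have hand; hot hour; hour have; hour hour

Bigram counts meeting the condition (at least 3 times):
  have hand: 3
  hot hour: 3
  hour have: 3
  hour hour: 10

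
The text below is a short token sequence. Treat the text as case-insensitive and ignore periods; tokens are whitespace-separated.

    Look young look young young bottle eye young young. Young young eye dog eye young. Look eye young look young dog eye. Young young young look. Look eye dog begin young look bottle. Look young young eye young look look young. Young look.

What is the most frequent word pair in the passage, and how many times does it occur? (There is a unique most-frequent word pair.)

"young young", 8 times

Bigram frequencies (highest first):
  young young: 8
  young look: 7
  look young: 5
  eye young: 5
  young eye: 2
  eye dog: 2
  … (10 more, each ≤ 2)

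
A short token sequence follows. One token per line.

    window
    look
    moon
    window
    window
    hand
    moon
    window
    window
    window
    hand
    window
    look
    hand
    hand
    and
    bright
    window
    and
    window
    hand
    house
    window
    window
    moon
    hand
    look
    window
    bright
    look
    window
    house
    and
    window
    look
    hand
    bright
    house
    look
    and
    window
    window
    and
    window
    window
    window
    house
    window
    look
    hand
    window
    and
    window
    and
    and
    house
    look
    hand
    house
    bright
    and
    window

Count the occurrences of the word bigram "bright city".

Scanning the 61 overlapping bigram windows for "bright city":
  (none found)

0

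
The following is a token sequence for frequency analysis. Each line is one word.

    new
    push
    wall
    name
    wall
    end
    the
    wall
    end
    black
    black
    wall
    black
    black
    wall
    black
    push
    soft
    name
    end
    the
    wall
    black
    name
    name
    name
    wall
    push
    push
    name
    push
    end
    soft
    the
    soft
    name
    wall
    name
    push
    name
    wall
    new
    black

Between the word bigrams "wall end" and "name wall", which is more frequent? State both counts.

"wall end": 2 occurrences
"name wall": 4 occurrences

"name wall" (4 vs 2)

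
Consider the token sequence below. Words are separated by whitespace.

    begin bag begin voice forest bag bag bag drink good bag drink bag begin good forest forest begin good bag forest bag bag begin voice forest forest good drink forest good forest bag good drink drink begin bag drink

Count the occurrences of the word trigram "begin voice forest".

2

Scanning the 37 overlapping trigram windows for "begin voice forest":
  position 3–5: begin voice forest
  position 24–26: begin voice forest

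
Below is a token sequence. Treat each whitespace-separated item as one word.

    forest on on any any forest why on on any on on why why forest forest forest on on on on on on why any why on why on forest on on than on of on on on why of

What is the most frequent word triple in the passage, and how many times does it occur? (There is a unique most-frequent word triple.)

"on on on", 5 times

Trigram frequencies (highest first):
  on on on: 5
  forest on on: 3
  on on why: 3
  on on any: 2
  on any any: 1
  any any forest: 1
  … (23 more, each ≤ 1)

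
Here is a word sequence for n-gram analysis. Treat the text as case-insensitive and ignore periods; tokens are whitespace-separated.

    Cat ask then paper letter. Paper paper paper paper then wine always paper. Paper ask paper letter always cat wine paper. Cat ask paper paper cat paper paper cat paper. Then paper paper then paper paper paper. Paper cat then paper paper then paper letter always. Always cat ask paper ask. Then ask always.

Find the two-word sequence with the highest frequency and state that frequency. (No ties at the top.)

Bigram frequencies (highest first):
  paper paper: 11
  then paper: 5
  paper then: 4
  paper cat: 4
  cat ask: 3
  paper letter: 3
  … (16 more, each ≤ 3)

"paper paper", 11 times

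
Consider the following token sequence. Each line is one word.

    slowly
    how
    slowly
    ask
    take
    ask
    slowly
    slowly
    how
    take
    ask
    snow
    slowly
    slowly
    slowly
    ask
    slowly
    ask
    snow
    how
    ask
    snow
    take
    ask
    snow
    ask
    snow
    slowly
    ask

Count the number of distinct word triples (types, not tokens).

29 tokens → 27 trigram windows in total.
Repeated trigrams (each contributes count−1 duplicates):
  ask snow slowly: 2
  take ask snow: 2
2 duplicate windows → 27 − 2 = 25 distinct.

25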